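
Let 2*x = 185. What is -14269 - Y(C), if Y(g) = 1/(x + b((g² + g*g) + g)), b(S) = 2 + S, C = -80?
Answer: -365700203/25629 ≈ -14269.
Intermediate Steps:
x = 185/2 (x = (½)*185 = 185/2 ≈ 92.500)
Y(g) = 1/(189/2 + g + 2*g²) (Y(g) = 1/(185/2 + (2 + ((g² + g*g) + g))) = 1/(185/2 + (2 + ((g² + g²) + g))) = 1/(185/2 + (2 + (2*g² + g))) = 1/(185/2 + (2 + (g + 2*g²))) = 1/(185/2 + (2 + g + 2*g²)) = 1/(189/2 + g + 2*g²))
-14269 - Y(C) = -14269 - 2/(189 + 2*(-80)*(1 + 2*(-80))) = -14269 - 2/(189 + 2*(-80)*(1 - 160)) = -14269 - 2/(189 + 2*(-80)*(-159)) = -14269 - 2/(189 + 25440) = -14269 - 2/25629 = -365700203/25629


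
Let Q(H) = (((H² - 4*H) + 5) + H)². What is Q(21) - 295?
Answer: 146394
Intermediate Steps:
Q(H) = (5 + H² - 3*H)² (Q(H) = ((5 + H² - 4*H) + H)² = (5 + H² - 3*H)²)
Q(21) - 295 = (5 + 21² - 3*21)² - 295 = (5 + 441 - 63)² - 295 = 383² - 295 = 146689 - 295 = 146394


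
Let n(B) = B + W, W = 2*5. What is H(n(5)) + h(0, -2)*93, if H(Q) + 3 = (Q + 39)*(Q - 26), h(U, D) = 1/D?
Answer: -1287/2 ≈ -643.50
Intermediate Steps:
W = 10
n(B) = 10 + B (n(B) = B + 10 = 10 + B)
H(Q) = -3 + (-26 + Q)*(39 + Q) (H(Q) = -3 + (Q + 39)*(Q - 26) = -3 + (39 + Q)*(-26 + Q) = -3 + (-26 + Q)*(39 + Q))
H(n(5)) + h(0, -2)*93 = (-1017 + (10 + 5)² + 13*(10 + 5)) + 93/(-2) = (-1017 + 15² + 13*15) - ½*93 = (-1017 + 225 + 195) - 93/2 = -597 - 93/2 = -1287/2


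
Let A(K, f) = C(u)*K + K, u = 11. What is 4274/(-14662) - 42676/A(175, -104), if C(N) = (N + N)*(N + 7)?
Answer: -461325831/509321225 ≈ -0.90577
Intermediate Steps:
C(N) = 2*N*(7 + N) (C(N) = (2*N)*(7 + N) = 2*N*(7 + N))
A(K, f) = 397*K (A(K, f) = (2*11*(7 + 11))*K + K = (2*11*18)*K + K = 396*K + K = 397*K)
4274/(-14662) - 42676/A(175, -104) = 4274/(-14662) - 42676/(397*175) = 4274*(-1/14662) - 42676/69475 = -2137/7331 - 42676*1/69475 = -2137/7331 - 42676/69475 = -461325831/509321225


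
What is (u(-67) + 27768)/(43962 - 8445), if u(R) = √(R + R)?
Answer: 9256/11839 + I*√134/35517 ≈ 0.78182 + 0.00032592*I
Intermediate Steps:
u(R) = √2*√R (u(R) = √(2*R) = √2*√R)
(u(-67) + 27768)/(43962 - 8445) = (√2*√(-67) + 27768)/(43962 - 8445) = (√2*(I*√67) + 27768)/35517 = (I*√134 + 27768)*(1/35517) = (27768 + I*√134)*(1/35517) = 9256/11839 + I*√134/35517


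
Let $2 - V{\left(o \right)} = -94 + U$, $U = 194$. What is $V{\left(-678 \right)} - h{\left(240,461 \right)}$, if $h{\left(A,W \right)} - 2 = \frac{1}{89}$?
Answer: $- \frac{8901}{89} \approx -100.01$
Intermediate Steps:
$h{\left(A,W \right)} = \frac{179}{89}$ ($h{\left(A,W \right)} = 2 + \frac{1}{89} = \frac{179}{89}$)
$V{\left(o \right)} = -98$ ($V{\left(o \right)} = 2 - \left(-94 + 194\right) = 2 - 100 = -98$)
$V{\left(-678 \right)} - h{\left(240,461 \right)} = -98 - \frac{179}{89} = - \frac{8901}{89}$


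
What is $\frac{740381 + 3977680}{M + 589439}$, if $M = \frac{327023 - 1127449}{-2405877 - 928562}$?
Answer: $\frac{5244028867593}{655149730049} \approx 8.0043$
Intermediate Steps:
$M = \frac{800426}{3334439}$ ($M = - \frac{800426}{-3334439} = \left(-800426\right) \left(- \frac{1}{3334439}\right) = \frac{800426}{3334439} \approx 0.24005$)
$\frac{740381 + 3977680}{M + 589439} = \frac{740381 + 3977680}{\frac{800426}{3334439} + 589439} = \frac{4718061}{\frac{1965449190147}{3334439}} = 4718061 \cdot \frac{3334439}{1965449190147} = \frac{5244028867593}{655149730049}$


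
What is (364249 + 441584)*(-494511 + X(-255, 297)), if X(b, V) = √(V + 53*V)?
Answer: -398493282663 + 21757491*√22 ≈ -3.9839e+11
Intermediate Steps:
X(b, V) = 3*√6*√V (X(b, V) = √(54*V) = 3*√6*√V)
(364249 + 441584)*(-494511 + X(-255, 297)) = (364249 + 441584)*(-494511 + 3*√6*√297) = 805833*(-494511 + 3*√6*(3*√33)) = 805833*(-494511 + 27*√22) = -398493282663 + 21757491*√22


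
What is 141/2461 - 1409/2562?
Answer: -3106307/6305082 ≈ -0.49267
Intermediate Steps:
141/2461 - 1409/2562 = -3106307/6305082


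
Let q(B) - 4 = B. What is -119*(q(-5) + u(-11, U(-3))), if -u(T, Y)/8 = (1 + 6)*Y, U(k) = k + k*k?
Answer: 40103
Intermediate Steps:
U(k) = k + k²
u(T, Y) = -56*Y (u(T, Y) = -8*(1 + 6)*Y = -56*Y)
q(B) = 4 + B
-119*(q(-5) + u(-11, U(-3))) = -119*((4 - 5) - (-168)*(1 - 3)) = -119*(-1 - (-168)*(-2)) = -119*(-1 - 56*6) = -119*(-1 - 336) = -119*(-337) = 40103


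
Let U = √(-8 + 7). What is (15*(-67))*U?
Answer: -1005*I ≈ -1005.0*I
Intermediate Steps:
U = I (U = √(-1) = I ≈ 1.0*I)
(15*(-67))*U = (15*(-67))*I = -1005*I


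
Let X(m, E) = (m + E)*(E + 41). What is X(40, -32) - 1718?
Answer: -1646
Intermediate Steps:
X(m, E) = (41 + E)*(E + m) (X(m, E) = (E + m)*(41 + E) = (41 + E)*(E + m))
X(40, -32) - 1718 = ((-32)**2 + 41*(-32) + 41*40 - 32*40) - 1718 = (1024 - 1312 + 1640 - 1280) - 1718 = 72 - 1718 = -1646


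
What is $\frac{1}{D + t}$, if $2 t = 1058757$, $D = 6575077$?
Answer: $\frac{2}{14208911} \approx 1.4076 \cdot 10^{-7}$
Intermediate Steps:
$t = \frac{1058757}{2}$ ($t = \frac{1}{2} \cdot 1058757 = \frac{1058757}{2} \approx 5.2938 \cdot 10^{5}$)
$\frac{1}{D + t} = \frac{1}{6575077 + \frac{1058757}{2}} = \frac{1}{\frac{14208911}{2}} = \frac{2}{14208911}$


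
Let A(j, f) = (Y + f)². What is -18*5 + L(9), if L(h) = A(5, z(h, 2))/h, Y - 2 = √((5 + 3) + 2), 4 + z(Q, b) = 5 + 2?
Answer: -775/9 + 10*√10/9 ≈ -82.597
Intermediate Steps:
z(Q, b) = 3 (z(Q, b) = -4 + (5 + 2) = -4 + 7 = 3)
Y = 2 + √10 (Y = 2 + √((5 + 3) + 2) = 2 + √(8 + 2) = 2 + √10 ≈ 5.1623)
A(j, f) = (2 + f + √10)² (A(j, f) = ((2 + √10) + f)² = (2 + f + √10)²)
L(h) = (5 + √10)²/h (L(h) = (2 + 3 + √10)²/h = (5 + √10)²/h)
-18*5 + L(9) = -18*5 + (5 + √10)²/9 = -90 + (5 + √10)²/9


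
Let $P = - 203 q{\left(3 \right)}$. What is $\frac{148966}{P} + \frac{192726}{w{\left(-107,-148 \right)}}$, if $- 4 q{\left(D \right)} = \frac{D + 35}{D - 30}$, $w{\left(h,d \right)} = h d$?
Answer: $- \frac{63322018461}{30539726} \approx -2073.4$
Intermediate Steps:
$w{\left(h,d \right)} = d h$
$q{\left(D \right)} = - \frac{35 + D}{4 \left(-30 + D\right)}$ ($q{\left(D \right)} = - \frac{\left(D + 35\right) \frac{1}{D - 30}}{4} = - \frac{\left(35 + D\right) \frac{1}{-30 + D}}{4} = - \frac{\frac{1}{-30 + D} \left(35 + D\right)}{4} = - \frac{35 + D}{4 \left(-30 + D\right)}$)
$P = - \frac{3857}{54}$ ($P = - 203 \frac{-35 - 3}{4 \left(-30 + 3\right)} = - 203 \frac{-35 - 3}{4 \left(-27\right)} = - 203 \cdot \frac{1}{4} \left(- \frac{1}{27}\right) \left(-38\right) = \left(-203\right) \frac{19}{54} = - \frac{3857}{54} \approx -71.426$)
$\frac{148966}{P} + \frac{192726}{w{\left(-107,-148 \right)}} = \frac{148966}{- \frac{3857}{54}} + \frac{192726}{\left(-148\right) \left(-107\right)} = 148966 \left(- \frac{54}{3857}\right) + \frac{192726}{15836} = - \frac{8044164}{3857} + 192726 \cdot \frac{1}{15836} = - \frac{8044164}{3857} + \frac{96363}{7918} = - \frac{63322018461}{30539726}$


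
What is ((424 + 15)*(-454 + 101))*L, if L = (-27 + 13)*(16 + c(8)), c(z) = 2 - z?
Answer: 21695380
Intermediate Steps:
L = -140 (L = (-27 + 13)*(16 + (2 - 1*8)) = -14*(16 + (2 - 8)) = -14*(16 - 6) = -14*10 = -140)
((424 + 15)*(-454 + 101))*L = ((424 + 15)*(-454 + 101))*(-140) = (439*(-353))*(-140) = -154967*(-140) = 21695380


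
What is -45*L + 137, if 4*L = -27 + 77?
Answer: -851/2 ≈ -425.50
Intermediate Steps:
L = 25/2 (L = (-27 + 77)/4 = (1/4)*50 = 25/2 ≈ 12.500)
-45*L + 137 = -45*25/2 + 137 = -1125/2 + 137 = -851/2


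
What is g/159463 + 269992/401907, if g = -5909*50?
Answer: -75689688854/64089295941 ≈ -1.1810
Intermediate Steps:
g = -295450
g/159463 + 269992/401907 = -295450/159463 + 269992/401907 = -75689688854/64089295941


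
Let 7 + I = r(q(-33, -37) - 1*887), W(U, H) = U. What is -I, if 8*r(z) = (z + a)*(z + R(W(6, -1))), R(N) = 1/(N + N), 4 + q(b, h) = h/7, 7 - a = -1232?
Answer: 180632047/4704 ≈ 38400.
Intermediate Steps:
a = 1239 (a = 7 - 1*(-1232) = 7 + 1232 = 1239)
q(b, h) = -4 + h/7
R(N) = 1/(2*N)
r(z) = (1239 + z)*(1/12 + z)/8 (r(z) = ((z + 1239)*(z + (½)/6))/8 = ((1239 + z)*(z + (½)*(⅙)))/8 = ((1239 + z)*(z + 1/12))/8 = ((1239 + z)*(1/12 + z))/8 = (1239 + z)*(1/12 + z)/8)
I = -180632047/4704 (I = -7 + (413/32 + ((-4 + (⅐)*(-37)) - 1*887)²/8 + 14869*((-4 + (⅐)*(-37)) - 1*887)/96) = -7 + (413/32 + ((-4 - 37/7) - 887)²/8 + 14869*((-4 - 37/7) - 887)/96) = -7 + (413/32 + (-65/7 - 887)²/8 + 14869*(-65/7 - 887)/96) = -7 + (413/32 + (-6274/7)²/8 + (14869/96)*(-6274/7)) = -7 + (413/32 + (⅛)*(39363076/49) - 46644053/336) = -7 + (413/32 + 9840769/98 - 46644053/336) = -7 - 180599119/4704 = -180632047/4704 ≈ -38400.)
-I = -1*(-180632047/4704) = 180632047/4704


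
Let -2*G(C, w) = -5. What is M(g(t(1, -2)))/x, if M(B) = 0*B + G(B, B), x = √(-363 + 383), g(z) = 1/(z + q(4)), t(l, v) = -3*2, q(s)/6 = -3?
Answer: √5/4 ≈ 0.55902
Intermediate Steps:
G(C, w) = 5/2 (G(C, w) = -½*(-5) = 5/2)
q(s) = -18 (q(s) = 6*(-3) = -18)
t(l, v) = -6
g(z) = 1/(-18 + z) (g(z) = 1/(z - 18) = 1/(-18 + z))
x = 2*√5 (x = √20 = 2*√5 ≈ 4.4721)
M(B) = 5/2 (M(B) = 0*B + 5/2 = 0 + 5/2 = 5/2)
M(g(t(1, -2)))/x = 5/(2*((2*√5))) = 5*(√5/10)/2 = √5/4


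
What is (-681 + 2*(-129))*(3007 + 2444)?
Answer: -5118489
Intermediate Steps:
(-681 + 2*(-129))*(3007 + 2444) = (-681 - 258)*5451 = -939*5451 = -5118489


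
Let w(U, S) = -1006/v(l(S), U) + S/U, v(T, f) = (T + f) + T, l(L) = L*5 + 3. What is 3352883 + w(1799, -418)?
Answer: 14325612544919/4272625 ≈ 3.3529e+6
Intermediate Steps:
l(L) = 3 + 5*L (l(L) = 5*L + 3 = 3 + 5*L)
v(T, f) = f + 2*T
w(U, S) = -1006/(6 + U + 10*S) + S/U (w(U, S) = -1006/(U + 2*(3 + 5*S)) + S/U = -1006/(U + (6 + 10*S)) + S/U = -1006/(6 + U + 10*S) + S/U)
3352883 + w(1799, -418) = 3352883 + (-1006*1799 - 418*(6 + 1799 + 10*(-418)))/(1799*(6 + 1799 + 10*(-418))) = 3352883 + (-1809794 - 418*(6 + 1799 - 4180))/(1799*(6 + 1799 - 4180)) = 3352883 + (1/1799)*(-1809794 - 418*(-2375))/(-2375) = 3352883 + (1/1799)*(-1/2375)*(-1809794 + 992750) = 3352883 + (1/1799)*(-1/2375)*(-817044) = 3352883 + 817044/4272625 = 14325612544919/4272625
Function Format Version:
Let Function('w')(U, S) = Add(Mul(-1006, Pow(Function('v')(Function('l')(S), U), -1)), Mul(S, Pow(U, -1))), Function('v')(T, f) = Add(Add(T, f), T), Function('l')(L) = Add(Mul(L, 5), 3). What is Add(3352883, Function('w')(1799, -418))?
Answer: Rational(14325612544919, 4272625) ≈ 3.3529e+6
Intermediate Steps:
Function('l')(L) = Add(3, Mul(5, L)) (Function('l')(L) = Add(Mul(5, L), 3) = Add(3, Mul(5, L)))
Function('v')(T, f) = Add(f, Mul(2, T))
Function('w')(U, S) = Add(Mul(-1006, Pow(Add(6, U, Mul(10, S)), -1)), Mul(S, Pow(U, -1))) (Function('w')(U, S) = Add(Mul(-1006, Pow(Add(U, Mul(2, Add(3, Mul(5, S)))), -1)), Mul(S, Pow(U, -1))) = Add(Mul(-1006, Pow(Add(U, Add(6, Mul(10, S))), -1)), Mul(S, Pow(U, -1))) = Add(Mul(-1006, Pow(Add(6, U, Mul(10, S)), -1)), Mul(S, Pow(U, -1))))
Add(3352883, Function('w')(1799, -418)) = Add(3352883, Mul(Pow(1799, -1), Pow(Add(6, 1799, Mul(10, -418)), -1), Add(Mul(-1006, 1799), Mul(-418, Add(6, 1799, Mul(10, -418)))))) = Add(3352883, Mul(Rational(1, 1799), Pow(Add(6, 1799, -4180), -1), Add(-1809794, Mul(-418, Add(6, 1799, -4180))))) = Add(3352883, Mul(Rational(1, 1799), Pow(-2375, -1), Add(-1809794, Mul(-418, -2375)))) = Add(3352883, Mul(Rational(1, 1799), Rational(-1, 2375), Add(-1809794, 992750))) = Add(3352883, Mul(Rational(1, 1799), Rational(-1, 2375), -817044)) = Add(3352883, Rational(817044, 4272625)) = Rational(14325612544919, 4272625)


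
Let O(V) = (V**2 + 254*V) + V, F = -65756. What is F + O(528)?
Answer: 347668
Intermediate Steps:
O(V) = V**2 + 255*V
F + O(528) = -65756 + 528*(255 + 528) = -65756 + 528*783 = -65756 + 413424 = 347668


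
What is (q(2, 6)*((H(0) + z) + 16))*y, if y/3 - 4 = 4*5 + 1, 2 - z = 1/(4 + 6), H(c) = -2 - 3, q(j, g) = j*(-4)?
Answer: -7740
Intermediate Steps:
q(j, g) = -4*j
H(c) = -5
z = 19/10 (z = 2 - 1/(4 + 6) = 2 - 1/10 = 2 - 1*⅒ = 2 - ⅒ = 19/10 ≈ 1.9000)
y = 75 (y = 12 + 3*(4*5 + 1) = 12 + 3*(20 + 1) = 12 + 3*21 = 12 + 63 = 75)
(q(2, 6)*((H(0) + z) + 16))*y = ((-4*2)*((-5 + 19/10) + 16))*75 = -8*(-31/10 + 16)*75 = -8*129/10*75 = -516/5*75 = -7740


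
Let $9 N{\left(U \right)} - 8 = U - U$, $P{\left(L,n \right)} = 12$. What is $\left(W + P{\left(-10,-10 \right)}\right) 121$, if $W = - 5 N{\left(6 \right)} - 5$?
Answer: $\frac{2783}{9} \approx 309.22$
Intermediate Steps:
$N{\left(U \right)} = \frac{8}{9}$ ($N{\left(U \right)} = \frac{8}{9} + \frac{U - U}{9} = \frac{8}{9} + \frac{1}{9} \cdot 0 = \frac{8}{9} + 0 = \frac{8}{9}$)
$W = - \frac{85}{9}$ ($W = \left(-5\right) \frac{8}{9} - 5 = - \frac{40}{9} - 5 = - \frac{85}{9} \approx -9.4444$)
$\left(W + P{\left(-10,-10 \right)}\right) 121 = \left(- \frac{85}{9} + 12\right) 121 = \frac{23}{9} \cdot 121 = \frac{2783}{9}$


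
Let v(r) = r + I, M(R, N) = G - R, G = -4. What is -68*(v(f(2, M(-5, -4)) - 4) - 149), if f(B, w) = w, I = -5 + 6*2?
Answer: 9860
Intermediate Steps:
I = 7 (I = -5 + 12 = 7)
M(R, N) = -4 - R
v(r) = 7 + r (v(r) = r + 7 = 7 + r)
-68*(v(f(2, M(-5, -4)) - 4) - 149) = -68*((7 + ((-4 - 1*(-5)) - 4)) - 149) = -68*((7 + ((-4 + 5) - 4)) - 149) = -68*((7 + (1 - 4)) - 149) = -68*((7 - 3) - 149) = -68*(4 - 149) = -68*(-145) = 9860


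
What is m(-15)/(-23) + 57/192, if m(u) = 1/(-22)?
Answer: 4839/16192 ≈ 0.29885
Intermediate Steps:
m(u) = -1/22
m(-15)/(-23) + 57/192 = -1/22/(-23) + 57/192 = -1/22*(-1/23) + 57*(1/192) = 1/506 + 19/64 = 4839/16192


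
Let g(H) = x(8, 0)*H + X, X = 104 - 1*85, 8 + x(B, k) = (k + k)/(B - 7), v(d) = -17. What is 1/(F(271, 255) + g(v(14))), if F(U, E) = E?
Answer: 1/410 ≈ 0.0024390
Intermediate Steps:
x(B, k) = -8 + 2*k/(-7 + B) (x(B, k) = -8 + (k + k)/(B - 7) = -8 + (2*k)/(-7 + B) = -8 + 2*k/(-7 + B))
X = 19 (X = 104 - 85 = 19)
g(H) = 19 - 8*H (g(H) = (2*(28 + 0 - 4*8)/(-7 + 8))*H + 19 = (2*(28 + 0 - 32)/1)*H + 19 = (2*1*(-4))*H + 19 = -8*H + 19 = 19 - 8*H)
1/(F(271, 255) + g(v(14))) = 1/(255 + (19 - 8*(-17))) = 1/(255 + (19 + 136)) = 1/(255 + 155) = 1/410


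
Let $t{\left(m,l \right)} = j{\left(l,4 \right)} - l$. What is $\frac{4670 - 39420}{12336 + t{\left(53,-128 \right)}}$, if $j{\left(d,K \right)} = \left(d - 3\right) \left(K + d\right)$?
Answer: $- \frac{17375}{14354} \approx -1.2105$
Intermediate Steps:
$j{\left(d,K \right)} = \left(-3 + d\right) \left(K + d\right)$
$t{\left(m,l \right)} = -12 + l^{2}$ ($t{\left(m,l \right)} = \left(l^{2} - 12 - 3 l + 4 l\right) - l = \left(-12 + l + l^{2}\right) - l = -12 + l^{2}$)
$\frac{4670 - 39420}{12336 + t{\left(53,-128 \right)}} = \frac{4670 - 39420}{12336 - \left(12 - \left(-128\right)^{2}\right)} = - \frac{34750}{12336 + \left(-12 + 16384\right)} = - \frac{34750}{12336 + 16372} = - \frac{34750}{28708} = \left(-34750\right) \frac{1}{28708} = - \frac{17375}{14354}$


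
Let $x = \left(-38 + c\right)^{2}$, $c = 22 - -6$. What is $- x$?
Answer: $-100$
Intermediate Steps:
$c = 28$ ($c = 22 + 6 = 28$)
$x = 100$ ($x = \left(-38 + 28\right)^{2} = \left(-10\right)^{2} = 100$)
$- x = \left(-1\right) 100 = -100$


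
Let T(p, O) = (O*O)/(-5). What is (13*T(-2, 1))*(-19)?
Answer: 247/5 ≈ 49.400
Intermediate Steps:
T(p, O) = -O²/5 (T(p, O) = O²*(-⅕) = -O²/5)
(13*T(-2, 1))*(-19) = (13*(-⅕*1²))*(-19) = (13*(-⅕*1))*(-19) = (13*(-⅕))*(-19) = -13/5*(-19) = 247/5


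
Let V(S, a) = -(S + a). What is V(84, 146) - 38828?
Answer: -39058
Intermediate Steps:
V(S, a) = -S - a
V(84, 146) - 38828 = (-1*84 - 1*146) - 38828 = (-84 - 146) - 38828 = -230 - 38828 = -39058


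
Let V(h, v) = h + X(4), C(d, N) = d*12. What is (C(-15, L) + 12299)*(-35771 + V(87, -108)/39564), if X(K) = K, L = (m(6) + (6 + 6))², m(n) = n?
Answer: -2450191291801/5652 ≈ -4.3351e+8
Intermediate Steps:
L = 324 (L = (6 + (6 + 6))² = (6 + 12)² = 18² = 324)
C(d, N) = 12*d
V(h, v) = 4 + h (V(h, v) = h + 4 = 4 + h)
(C(-15, L) + 12299)*(-35771 + V(87, -108)/39564) = (12*(-15) + 12299)*(-35771 + (4 + 87)/39564) = (-180 + 12299)*(-35771 + 91*(1/39564)) = 12119*(-35771 + 13/5652) = 12119*(-202177679/5652) = -2450191291801/5652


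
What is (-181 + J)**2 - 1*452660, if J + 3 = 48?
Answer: -434164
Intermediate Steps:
J = 45 (J = -3 + 48 = 45)
(-181 + J)**2 - 1*452660 = (-181 + 45)**2 - 1*452660 = (-136)**2 - 452660 = 18496 - 452660 = -434164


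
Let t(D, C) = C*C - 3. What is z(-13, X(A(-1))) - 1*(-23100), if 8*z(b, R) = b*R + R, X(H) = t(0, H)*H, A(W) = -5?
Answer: 23265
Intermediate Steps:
t(D, C) = -3 + C**2 (t(D, C) = C**2 - 3 = -3 + C**2)
X(H) = H*(-3 + H**2) (X(H) = (-3 + H**2)*H = H*(-3 + H**2))
z(b, R) = R/8 + R*b/8 (z(b, R) = (b*R + R)/8 = (R*b + R)/8 = (R + R*b)/8 = R/8 + R*b/8)
z(-13, X(A(-1))) - 1*(-23100) = (-5*(-3 + (-5)**2))*(1 - 13)/8 - 1*(-23100) = (1/8)*(-5*(-3 + 25))*(-12) + 23100 = (1/8)*(-5*22)*(-12) + 23100 = (1/8)*(-110)*(-12) + 23100 = 165 + 23100 = 23265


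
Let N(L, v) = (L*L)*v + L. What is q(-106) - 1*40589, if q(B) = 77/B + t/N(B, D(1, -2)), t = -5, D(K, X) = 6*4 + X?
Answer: -5014576573/123543 ≈ -40590.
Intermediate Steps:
D(K, X) = 24 + X
N(L, v) = L + v*L**2 (N(L, v) = L**2*v + L = v*L**2 + L = L + v*L**2)
q(B) = 77/B - 5/(B*(1 + 22*B)) (q(B) = 77/B - 5*1/(B*(1 + B*(24 - 2))) = 77/B - 5*1/(B*(1 + B*22)) = 77/B - 5*1/(B*(1 + 22*B)) = 77/B - 5/(B*(1 + 22*B)))
q(-106) - 1*40589 = 2*(36 + 847*(-106))/(-106*(1 + 22*(-106))) - 1*40589 = 2*(-1/106)*(36 - 89782)/(1 - 2332) - 40589 = 2*(-1/106)*(-89746)/(-2331) - 40589 = 2*(-1/106)*(-1/2331)*(-89746) - 40589 = -89746/123543 - 40589 = -5014576573/123543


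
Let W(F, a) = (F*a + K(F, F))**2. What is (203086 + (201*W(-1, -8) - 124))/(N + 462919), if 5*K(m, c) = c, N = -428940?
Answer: 5379771/849475 ≈ 6.3331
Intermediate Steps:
K(m, c) = c/5
W(F, a) = (F/5 + F*a)**2 (W(F, a) = (F*a + F/5)**2 = (F/5 + F*a)**2)
(203086 + (201*W(-1, -8) - 124))/(N + 462919) = (203086 + (201*((1/25)*(-1)**2*(1 + 5*(-8))**2) - 124))/(-428940 + 462919) = (203086 + (201*((1/25)*1*(1 - 40)**2) - 124))/33979 = (203086 + (201*((1/25)*1*(-39)**2) - 124))*(1/33979) = (203086 + (201*((1/25)*1*1521) - 124))*(1/33979) = (203086 + (201*(1521/25) - 124))*(1/33979) = (203086 + (305721/25 - 124))*(1/33979) = (203086 + 302621/25)*(1/33979) = (5379771/25)*(1/33979) = 5379771/849475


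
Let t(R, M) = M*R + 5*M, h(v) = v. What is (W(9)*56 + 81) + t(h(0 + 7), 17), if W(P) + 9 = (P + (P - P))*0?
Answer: -219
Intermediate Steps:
t(R, M) = 5*M + M*R
W(P) = -9 (W(P) = -9 + (P + (P - P))*0 = -9 + (P + 0)*0 = -9 + P*0 = -9 + 0 = -9)
(W(9)*56 + 81) + t(h(0 + 7), 17) = (-9*56 + 81) + 17*(5 + (0 + 7)) = (-504 + 81) + 17*(5 + 7) = -423 + 17*12 = -423 + 204 = -219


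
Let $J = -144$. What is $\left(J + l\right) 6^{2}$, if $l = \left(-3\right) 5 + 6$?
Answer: $-5508$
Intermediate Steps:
$l = -9$ ($l = -15 + 6 = -9$)
$\left(J + l\right) 6^{2} = \left(-144 - 9\right) 6^{2} = \left(-153\right) 36 = -5508$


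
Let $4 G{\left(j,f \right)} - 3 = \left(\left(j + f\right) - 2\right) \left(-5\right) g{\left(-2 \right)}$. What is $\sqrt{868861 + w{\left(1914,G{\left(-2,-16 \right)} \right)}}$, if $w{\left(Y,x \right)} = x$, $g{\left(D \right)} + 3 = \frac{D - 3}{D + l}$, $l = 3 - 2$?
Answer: $\frac{3 \sqrt{386183}}{2} \approx 932.15$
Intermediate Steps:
$l = 1$ ($l = 3 - 2 = 1$)
$g{\left(D \right)} = -3 + \frac{-3 + D}{1 + D}$ ($g{\left(D \right)} = -3 + \frac{D - 3}{D + 1} = -3 + \frac{-3 + D}{1 + D}$)
$G{\left(j,f \right)} = \frac{23}{4} - \frac{5 f}{2} - \frac{5 j}{2}$ ($G{\left(j,f \right)} = \frac{3}{4} + \frac{\left(\left(j + f\right) - 2\right) \left(-5\right) \frac{2 \left(-3 - -2\right)}{1 - 2}}{4} = \frac{3}{4} + \frac{\left(\left(f + j\right) - 2\right) \left(-5\right) \frac{2 \left(-3 + 2\right)}{-1}}{4} = \frac{3}{4} + \frac{\left(-2 + f + j\right) \left(-5\right) 2 \left(-1\right) \left(-1\right)}{4} = \frac{3}{4} + \frac{\left(10 - 5 f - 5 j\right) 2}{4} = \frac{3}{4} + \frac{20 - 10 f - 10 j}{4} = \frac{3}{4} - \left(-5 + \frac{5 f}{2} + \frac{5 j}{2}\right) = \frac{23}{4} - \frac{5 f}{2} - \frac{5 j}{2}$)
$\sqrt{868861 + w{\left(1914,G{\left(-2,-16 \right)} \right)}} = \sqrt{868861 - - \frac{203}{4}} = \sqrt{868861 + \left(\frac{23}{4} + 40 + 5\right)} = \sqrt{868861 + \frac{203}{4}} = \sqrt{\frac{3475647}{4}} = \frac{3 \sqrt{386183}}{2}$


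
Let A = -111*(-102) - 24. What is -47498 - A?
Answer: -58796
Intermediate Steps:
A = 11298 (A = 11322 - 24 = 11298)
-47498 - A = -47498 - 1*11298 = -47498 - 11298 = -58796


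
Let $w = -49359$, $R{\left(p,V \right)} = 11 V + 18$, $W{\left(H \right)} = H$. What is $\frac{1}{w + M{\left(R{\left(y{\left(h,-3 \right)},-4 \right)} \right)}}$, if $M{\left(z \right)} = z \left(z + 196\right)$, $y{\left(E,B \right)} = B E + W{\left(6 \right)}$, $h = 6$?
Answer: $- \frac{1}{53779} \approx -1.8595 \cdot 10^{-5}$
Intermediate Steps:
$y{\left(E,B \right)} = 6 + B E$ ($y{\left(E,B \right)} = B E + 6 = 6 + B E$)
$R{\left(p,V \right)} = 18 + 11 V$
$M{\left(z \right)} = z \left(196 + z\right)$
$\frac{1}{w + M{\left(R{\left(y{\left(h,-3 \right)},-4 \right)} \right)}} = \frac{1}{-49359 + \left(18 + 11 \left(-4\right)\right) \left(196 + \left(18 + 11 \left(-4\right)\right)\right)} = \frac{1}{-49359 + \left(18 - 44\right) \left(196 + \left(18 - 44\right)\right)} = \frac{1}{-49359 - 26 \left(196 - 26\right)} = \frac{1}{-49359 - 4420} = \frac{1}{-53779} = - \frac{1}{53779}$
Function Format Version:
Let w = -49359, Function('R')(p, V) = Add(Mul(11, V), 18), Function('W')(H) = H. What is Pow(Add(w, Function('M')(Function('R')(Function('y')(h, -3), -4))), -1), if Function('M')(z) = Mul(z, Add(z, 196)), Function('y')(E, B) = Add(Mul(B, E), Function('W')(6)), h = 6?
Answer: Rational(-1, 53779) ≈ -1.8595e-5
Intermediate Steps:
Function('y')(E, B) = Add(6, Mul(B, E)) (Function('y')(E, B) = Add(Mul(B, E), 6) = Add(6, Mul(B, E)))
Function('R')(p, V) = Add(18, Mul(11, V))
Function('M')(z) = Mul(z, Add(196, z))
Pow(Add(w, Function('M')(Function('R')(Function('y')(h, -3), -4))), -1) = Pow(Add(-49359, Mul(Add(18, Mul(11, -4)), Add(196, Add(18, Mul(11, -4))))), -1) = Pow(Add(-49359, Mul(Add(18, -44), Add(196, Add(18, -44)))), -1) = Pow(Add(-49359, Mul(-26, Add(196, -26))), -1) = Pow(Add(-49359, Mul(-26, 170)), -1) = Pow(Add(-49359, -4420), -1) = Pow(-53779, -1) = Rational(-1, 53779)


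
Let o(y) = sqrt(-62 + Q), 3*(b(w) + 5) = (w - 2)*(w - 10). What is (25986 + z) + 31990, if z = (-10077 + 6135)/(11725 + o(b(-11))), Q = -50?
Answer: 1138606729766/19639391 + 15768*I*sqrt(7)/137475737 ≈ 57976.0 + 0.00030346*I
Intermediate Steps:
b(w) = -5 + (-10 + w)*(-2 + w)/3 (b(w) = -5 + ((w - 2)*(w - 10))/3 = -5 + ((-2 + w)*(-10 + w))/3 = -5 + ((-10 + w)*(-2 + w))/3 = -5 + (-10 + w)*(-2 + w)/3)
o(y) = 4*I*sqrt(7) (o(y) = sqrt(-62 - 50) = sqrt(-112) = 4*I*sqrt(7))
z = -3942/(11725 + 4*I*sqrt(7)) (z = (-10077 + 6135)/(11725 + 4*I*sqrt(7)) = -3942/(11725 + 4*I*sqrt(7)) ≈ -0.3362 + 0.00030346*I)
(25986 + z) + 31990 = (25986 + (-6602850/19639391 + 15768*I*sqrt(7)/137475737)) + 31990 = (510342611676/19639391 + 15768*I*sqrt(7)/137475737) + 31990 = 1138606729766/19639391 + 15768*I*sqrt(7)/137475737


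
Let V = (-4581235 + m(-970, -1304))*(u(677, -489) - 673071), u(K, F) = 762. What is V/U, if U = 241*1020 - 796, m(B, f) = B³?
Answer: 616678277478615/245024 ≈ 2.5168e+9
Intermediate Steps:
U = 245024 (U = 245820 - 796 = 245024)
V = 616678277478615 (V = (-4581235 + (-970)³)*(762 - 673071) = (-4581235 - 912673000)*(-672309) = -917254235*(-672309) = 616678277478615)
V/U = 616678277478615/245024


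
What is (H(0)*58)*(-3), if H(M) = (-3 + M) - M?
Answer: 522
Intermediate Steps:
H(M) = -3
(H(0)*58)*(-3) = -3*58*(-3) = -174*(-3) = 522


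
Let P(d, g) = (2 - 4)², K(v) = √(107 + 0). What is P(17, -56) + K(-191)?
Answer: 4 + √107 ≈ 14.344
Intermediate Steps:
K(v) = √107
P(d, g) = 4 (P(d, g) = (-2)² = 4)
P(17, -56) + K(-191) = 4 + √107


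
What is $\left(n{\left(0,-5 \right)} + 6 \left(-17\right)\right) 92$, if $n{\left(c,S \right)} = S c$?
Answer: $-9384$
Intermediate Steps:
$\left(n{\left(0,-5 \right)} + 6 \left(-17\right)\right) 92 = \left(\left(-5\right) 0 + 6 \left(-17\right)\right) 92 = \left(0 - 102\right) 92 = \left(-102\right) 92 = -9384$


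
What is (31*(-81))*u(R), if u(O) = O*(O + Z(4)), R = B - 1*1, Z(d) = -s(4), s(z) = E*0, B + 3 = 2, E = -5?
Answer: -10044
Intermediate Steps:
B = -1 (B = -3 + 2 = -1)
s(z) = 0 (s(z) = -5*0 = 0)
Z(d) = 0 (Z(d) = -1*0 = 0)
R = -2 (R = -1 - 1*1 = -1 - 1 = -2)
u(O) = O**2 (u(O) = O*(O + 0) = O*O = O**2)
(31*(-81))*u(R) = (31*(-81))*(-2)**2 = -2511*4 = -10044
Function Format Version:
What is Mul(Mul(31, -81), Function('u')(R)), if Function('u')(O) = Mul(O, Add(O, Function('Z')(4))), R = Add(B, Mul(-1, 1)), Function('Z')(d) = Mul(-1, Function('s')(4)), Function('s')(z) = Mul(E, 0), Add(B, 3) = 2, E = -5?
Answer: -10044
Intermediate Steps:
B = -1 (B = Add(-3, 2) = -1)
Function('s')(z) = 0 (Function('s')(z) = Mul(-5, 0) = 0)
Function('Z')(d) = 0 (Function('Z')(d) = Mul(-1, 0) = 0)
R = -2 (R = Add(-1, Mul(-1, 1)) = Add(-1, -1) = -2)
Function('u')(O) = Pow(O, 2) (Function('u')(O) = Mul(O, Add(O, 0)) = Mul(O, O) = Pow(O, 2))
Mul(Mul(31, -81), Function('u')(R)) = Mul(Mul(31, -81), Pow(-2, 2)) = Mul(-2511, 4) = -10044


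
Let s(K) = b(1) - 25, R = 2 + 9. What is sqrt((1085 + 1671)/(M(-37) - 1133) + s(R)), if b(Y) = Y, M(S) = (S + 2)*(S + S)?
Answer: 2*I*sqrt(11733221)/1457 ≈ 4.702*I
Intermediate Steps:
M(S) = 2*S*(2 + S) (M(S) = (2 + S)*(2*S) = 2*S*(2 + S))
R = 11
s(K) = -24 (s(K) = 1 - 25 = -24)
sqrt((1085 + 1671)/(M(-37) - 1133) + s(R)) = sqrt((1085 + 1671)/(2*(-37)*(2 - 37) - 1133) - 24) = sqrt(2756/(2*(-37)*(-35) - 1133) - 24) = sqrt(2756/(2590 - 1133) - 24) = sqrt(2756/1457 - 24) = sqrt(-32212/1457) = 2*I*sqrt(11733221)/1457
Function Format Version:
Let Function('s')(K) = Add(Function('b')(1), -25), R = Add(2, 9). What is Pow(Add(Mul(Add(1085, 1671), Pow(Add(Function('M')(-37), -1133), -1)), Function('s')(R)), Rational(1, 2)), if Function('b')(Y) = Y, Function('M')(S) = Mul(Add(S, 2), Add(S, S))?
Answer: Mul(Rational(2, 1457), I, Pow(11733221, Rational(1, 2))) ≈ Mul(4.7020, I)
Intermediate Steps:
Function('M')(S) = Mul(2, S, Add(2, S)) (Function('M')(S) = Mul(Add(2, S), Mul(2, S)) = Mul(2, S, Add(2, S)))
R = 11
Function('s')(K) = -24 (Function('s')(K) = Add(1, -25) = -24)
Pow(Add(Mul(Add(1085, 1671), Pow(Add(Function('M')(-37), -1133), -1)), Function('s')(R)), Rational(1, 2)) = Pow(Add(Mul(Add(1085, 1671), Pow(Add(Mul(2, -37, Add(2, -37)), -1133), -1)), -24), Rational(1, 2)) = Pow(Add(Mul(2756, Pow(Add(Mul(2, -37, -35), -1133), -1)), -24), Rational(1, 2)) = Pow(Add(Mul(2756, Pow(Add(2590, -1133), -1)), -24), Rational(1, 2)) = Pow(Add(Mul(2756, Pow(1457, -1)), -24), Rational(1, 2)) = Pow(Add(Mul(2756, Rational(1, 1457)), -24), Rational(1, 2)) = Pow(Add(Rational(2756, 1457), -24), Rational(1, 2)) = Pow(Rational(-32212, 1457), Rational(1, 2)) = Mul(Rational(2, 1457), I, Pow(11733221, Rational(1, 2)))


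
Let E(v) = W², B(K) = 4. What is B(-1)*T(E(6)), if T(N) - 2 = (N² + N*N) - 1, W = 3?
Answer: 652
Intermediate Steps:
E(v) = 9 (E(v) = 3² = 9)
T(N) = 1 + 2*N² (T(N) = 2 + ((N² + N*N) - 1) = 2 + ((N² + N²) - 1) = 2 + (2*N² - 1) = 2 + (-1 + 2*N²) = 1 + 2*N²)
B(-1)*T(E(6)) = 4*(1 + 2*9²) = 4*(1 + 2*81) = 4*(1 + 162) = 4*163 = 652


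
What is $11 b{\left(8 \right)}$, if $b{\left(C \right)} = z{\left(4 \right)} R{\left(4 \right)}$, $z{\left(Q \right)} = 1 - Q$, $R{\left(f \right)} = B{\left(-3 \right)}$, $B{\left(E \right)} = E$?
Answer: $99$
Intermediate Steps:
$R{\left(f \right)} = -3$
$b{\left(C \right)} = 9$ ($b{\left(C \right)} = \left(1 - 4\right) \left(-3\right) = \left(-3\right) \left(-3\right) = 9$)
$11 b{\left(8 \right)} = 11 \cdot 9 = 99$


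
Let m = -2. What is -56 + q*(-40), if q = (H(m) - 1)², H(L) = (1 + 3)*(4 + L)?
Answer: -2016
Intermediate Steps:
H(L) = 16 + 4*L (H(L) = 4*(4 + L) = 16 + 4*L)
q = 49 (q = ((16 + 4*(-2)) - 1)² = ((16 - 8) - 1)² = (8 - 1)² = 7² = 49)
-56 + q*(-40) = -56 + 49*(-40) = -56 - 1960 = -2016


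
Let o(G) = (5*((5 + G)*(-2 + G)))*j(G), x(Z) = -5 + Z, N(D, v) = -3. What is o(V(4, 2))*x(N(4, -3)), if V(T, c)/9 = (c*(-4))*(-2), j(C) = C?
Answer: -121870080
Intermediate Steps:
V(T, c) = 72*c (V(T, c) = 9*((c*(-4))*(-2)) = 9*(-4*c*(-2)) = 9*(8*c) = 72*c)
o(G) = 5*G*(-2 + G)*(5 + G) (o(G) = (5*((5 + G)*(-2 + G)))*G = (5*((-2 + G)*(5 + G)))*G = (5*(-2 + G)*(5 + G))*G = 5*G*(-2 + G)*(5 + G))
o(V(4, 2))*x(N(4, -3)) = (5*(72*2)*(-10 + (72*2)² + 3*(72*2)))*(-5 - 3) = (5*144*(-10 + 144² + 3*144))*(-8) = (5*144*(-10 + 20736 + 432))*(-8) = (5*144*21158)*(-8) = 15233760*(-8) = -121870080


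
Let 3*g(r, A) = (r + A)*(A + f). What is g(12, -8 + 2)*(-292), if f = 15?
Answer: -5256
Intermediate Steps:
g(r, A) = (15 + A)*(A + r)/3 (g(r, A) = ((r + A)*(A + 15))/3 = ((A + r)*(15 + A))/3 = ((15 + A)*(A + r))/3 = (15 + A)*(A + r)/3)
g(12, -8 + 2)*(-292) = (5*(-8 + 2) + 5*12 + (-8 + 2)**2/3 + (1/3)*(-8 + 2)*12)*(-292) = (5*(-6) + 60 + (1/3)*(-6)**2 + (1/3)*(-6)*12)*(-292) = (-30 + 60 + (1/3)*36 - 24)*(-292) = (-30 + 60 + 12 - 24)*(-292) = 18*(-292) = -5256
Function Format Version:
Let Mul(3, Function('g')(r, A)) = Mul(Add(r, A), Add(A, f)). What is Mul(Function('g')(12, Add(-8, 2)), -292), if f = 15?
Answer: -5256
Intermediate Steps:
Function('g')(r, A) = Mul(Rational(1, 3), Add(15, A), Add(A, r)) (Function('g')(r, A) = Mul(Rational(1, 3), Mul(Add(r, A), Add(A, 15))) = Mul(Rational(1, 3), Mul(Add(A, r), Add(15, A))) = Mul(Rational(1, 3), Mul(Add(15, A), Add(A, r))) = Mul(Rational(1, 3), Add(15, A), Add(A, r)))
Mul(Function('g')(12, Add(-8, 2)), -292) = Mul(Add(Mul(5, Add(-8, 2)), Mul(5, 12), Mul(Rational(1, 3), Pow(Add(-8, 2), 2)), Mul(Rational(1, 3), Add(-8, 2), 12)), -292) = Mul(Add(Mul(5, -6), 60, Mul(Rational(1, 3), Pow(-6, 2)), Mul(Rational(1, 3), -6, 12)), -292) = Mul(Add(-30, 60, Mul(Rational(1, 3), 36), -24), -292) = Mul(Add(-30, 60, 12, -24), -292) = Mul(18, -292) = -5256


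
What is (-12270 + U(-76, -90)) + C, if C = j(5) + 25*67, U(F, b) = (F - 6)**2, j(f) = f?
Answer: -3866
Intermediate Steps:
U(F, b) = (-6 + F)**2
C = 1680 (C = 5 + 25*67 = 5 + 1675 = 1680)
(-12270 + U(-76, -90)) + C = (-12270 + (-6 - 76)**2) + 1680 = (-12270 + (-82)**2) + 1680 = (-12270 + 6724) + 1680 = -5546 + 1680 = -3866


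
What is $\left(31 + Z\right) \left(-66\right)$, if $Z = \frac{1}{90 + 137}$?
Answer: $- \frac{464508}{227} \approx -2046.3$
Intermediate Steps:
$Z = \frac{1}{227} \approx 0.0044053$
$\left(31 + Z\right) \left(-66\right) = \left(31 + \frac{1}{227}\right) \left(-66\right) = \frac{7038}{227} \left(-66\right) = - \frac{464508}{227}$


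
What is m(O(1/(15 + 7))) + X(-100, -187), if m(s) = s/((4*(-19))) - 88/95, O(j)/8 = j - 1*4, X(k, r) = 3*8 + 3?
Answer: 27682/1045 ≈ 26.490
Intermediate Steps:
X(k, r) = 27 (X(k, r) = 24 + 3 = 27)
O(j) = -32 + 8*j (O(j) = 8*(j - 1*4) = 8*(j - 4) = 8*(-4 + j) = -32 + 8*j)
m(s) = -88/95 - s/76 (m(s) = s/(-76) - 88*1/95 = s*(-1/76) - 88/95 = -s/76 - 88/95 = -88/95 - s/76)
m(O(1/(15 + 7))) + X(-100, -187) = (-88/95 - (-32 + 8/(15 + 7))/76) + 27 = (-88/95 - (-32 + 8/22)/76) + 27 = (-88/95 - (-32 + 8*(1/22))/76) + 27 = (-88/95 - (-32 + 4/11)/76) + 27 = (-88/95 - 1/76*(-348/11)) + 27 = (-88/95 + 87/209) + 27 = -533/1045 + 27 = 27682/1045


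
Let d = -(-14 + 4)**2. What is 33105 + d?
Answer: 33005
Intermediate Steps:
d = -100 (d = -1*(-10)**2 = -1*100 = -100)
33105 + d = 33105 - 100 = 33005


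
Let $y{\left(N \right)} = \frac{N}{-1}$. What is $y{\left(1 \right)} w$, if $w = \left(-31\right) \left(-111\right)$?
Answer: $-3441$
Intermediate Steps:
$y{\left(N \right)} = - N$ ($y{\left(N \right)} = N \left(-1\right) = - N$)
$w = 3441$
$y{\left(1 \right)} w = \left(-1\right) 1 \cdot 3441 = \left(-1\right) 3441 = -3441$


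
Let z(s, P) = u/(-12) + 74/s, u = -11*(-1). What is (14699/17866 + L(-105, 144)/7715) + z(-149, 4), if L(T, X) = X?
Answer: -70473938899/123225553860 ≈ -0.57191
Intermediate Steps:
u = 11
z(s, P) = -11/12 + 74/s (z(s, P) = 11/(-12) + 74/s = 11*(-1/12) + 74/s = -11/12 + 74/s)
(14699/17866 + L(-105, 144)/7715) + z(-149, 4) = (14699/17866 + 144/7715) + (-11/12 + 74/(-149)) = (14699*(1/17866) + 144*(1/7715)) + (-11/12 + 74*(-1/149)) = (14699/17866 + 144/7715) + (-11/12 - 74/149) = 115975489/137836190 - 2527/1788 = -70473938899/123225553860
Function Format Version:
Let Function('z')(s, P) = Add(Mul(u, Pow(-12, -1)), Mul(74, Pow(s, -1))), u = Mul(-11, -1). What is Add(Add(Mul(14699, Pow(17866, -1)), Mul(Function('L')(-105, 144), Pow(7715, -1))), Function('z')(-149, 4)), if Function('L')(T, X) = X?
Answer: Rational(-70473938899, 123225553860) ≈ -0.57191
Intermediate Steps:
u = 11
Function('z')(s, P) = Add(Rational(-11, 12), Mul(74, Pow(s, -1))) (Function('z')(s, P) = Add(Mul(11, Pow(-12, -1)), Mul(74, Pow(s, -1))) = Add(Mul(11, Rational(-1, 12)), Mul(74, Pow(s, -1))) = Add(Rational(-11, 12), Mul(74, Pow(s, -1))))
Add(Add(Mul(14699, Pow(17866, -1)), Mul(Function('L')(-105, 144), Pow(7715, -1))), Function('z')(-149, 4)) = Add(Add(Mul(14699, Pow(17866, -1)), Mul(144, Pow(7715, -1))), Add(Rational(-11, 12), Mul(74, Pow(-149, -1)))) = Add(Add(Mul(14699, Rational(1, 17866)), Mul(144, Rational(1, 7715))), Add(Rational(-11, 12), Mul(74, Rational(-1, 149)))) = Add(Add(Rational(14699, 17866), Rational(144, 7715)), Add(Rational(-11, 12), Rational(-74, 149))) = Add(Rational(115975489, 137836190), Rational(-2527, 1788)) = Rational(-70473938899, 123225553860)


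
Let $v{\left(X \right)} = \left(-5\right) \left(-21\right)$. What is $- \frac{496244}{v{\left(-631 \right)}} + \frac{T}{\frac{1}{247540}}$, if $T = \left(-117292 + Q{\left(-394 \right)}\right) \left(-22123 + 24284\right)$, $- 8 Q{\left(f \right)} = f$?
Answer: $- \frac{940756892979917}{15} \approx -6.2717 \cdot 10^{13}$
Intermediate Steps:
$Q{\left(f \right)} = - \frac{f}{8}$
$v{\left(X \right)} = 105$
$T = - \frac{1013446331}{4}$ ($T = \left(-117292 - - \frac{197}{4}\right) \left(-22123 + 24284\right) = \left(-117292 + \frac{197}{4}\right) 2161 = \left(- \frac{468971}{4}\right) 2161 = - \frac{1013446331}{4} \approx -2.5336 \cdot 10^{8}$)
$- \frac{496244}{v{\left(-631 \right)}} + \frac{T}{\frac{1}{247540}} = - \frac{496244}{105} - \frac{1013446331}{4 \cdot \frac{1}{247540}} = \left(-496244\right) \frac{1}{105} - \frac{1013446331 \frac{1}{\frac{1}{247540}}}{4} = - \frac{70892}{15} - 62717126193935 = - \frac{940756892979917}{15}$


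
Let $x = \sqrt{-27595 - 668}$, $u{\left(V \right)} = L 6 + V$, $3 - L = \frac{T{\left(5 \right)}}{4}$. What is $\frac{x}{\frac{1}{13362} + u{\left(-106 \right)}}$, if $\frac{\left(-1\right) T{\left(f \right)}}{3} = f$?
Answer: $- \frac{6681 i \sqrt{28263}}{437605} \approx - 2.5667 i$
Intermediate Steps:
$T{\left(f \right)} = - 3 f$
$L = \frac{27}{4}$ ($L = 3 - \frac{\left(-3\right) 5}{4} = 3 - \left(-15\right) \frac{1}{4} = 3 - - \frac{15}{4} = 3 + \frac{15}{4} = \frac{27}{4} \approx 6.75$)
$u{\left(V \right)} = \frac{81}{2} + V$ ($u{\left(V \right)} = \frac{27}{4} \cdot 6 + V = \frac{81}{2} + V$)
$x = i \sqrt{28263}$ ($x = \sqrt{-27595 - 668} = \sqrt{-28263} = i \sqrt{28263} \approx 168.12 i$)
$\frac{x}{\frac{1}{13362} + u{\left(-106 \right)}} = \frac{i \sqrt{28263}}{\frac{1}{13362} + \left(\frac{81}{2} - 106\right)} = \frac{i \sqrt{28263}}{\frac{1}{13362} - \frac{131}{2}} = \frac{i \sqrt{28263}}{- \frac{437605}{6681}} = i \sqrt{28263} \left(- \frac{6681}{437605}\right) = - \frac{6681 i \sqrt{28263}}{437605}$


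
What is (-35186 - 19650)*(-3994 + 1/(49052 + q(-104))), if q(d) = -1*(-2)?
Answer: 5371780485150/24527 ≈ 2.1901e+8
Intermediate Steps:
q(d) = 2
(-35186 - 19650)*(-3994 + 1/(49052 + q(-104))) = (-35186 - 19650)*(-3994 + 1/(49052 + 2)) = -54836*(-3994 + 1/49054) = -54836*(-195921675/49054) = 5371780485150/24527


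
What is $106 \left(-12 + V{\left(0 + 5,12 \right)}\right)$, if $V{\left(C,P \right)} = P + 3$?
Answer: $318$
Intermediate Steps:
$V{\left(C,P \right)} = 3 + P$
$106 \left(-12 + V{\left(0 + 5,12 \right)}\right) = 106 \left(-12 + \left(3 + 12\right)\right) = 106 \left(-12 + 15\right) = 106 \cdot 3 = 318$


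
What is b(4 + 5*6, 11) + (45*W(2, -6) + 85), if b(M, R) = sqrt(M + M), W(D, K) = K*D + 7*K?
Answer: -2345 + 2*sqrt(17) ≈ -2336.8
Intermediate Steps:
W(D, K) = 7*K + D*K (W(D, K) = D*K + 7*K = 7*K + D*K)
b(M, R) = sqrt(2)*sqrt(M) (b(M, R) = sqrt(2*M) = sqrt(2)*sqrt(M))
b(4 + 5*6, 11) + (45*W(2, -6) + 85) = sqrt(2)*sqrt(4 + 5*6) + (45*(-6*(7 + 2)) + 85) = sqrt(2)*sqrt(4 + 30) + (45*(-6*9) + 85) = sqrt(2)*sqrt(34) + (45*(-54) + 85) = 2*sqrt(17) + (-2430 + 85) = 2*sqrt(17) - 2345 = -2345 + 2*sqrt(17)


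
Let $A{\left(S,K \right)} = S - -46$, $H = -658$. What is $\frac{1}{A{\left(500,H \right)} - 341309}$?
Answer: $- \frac{1}{340763} \approx -2.9346 \cdot 10^{-6}$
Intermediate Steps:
$A{\left(S,K \right)} = 46 + S$ ($A{\left(S,K \right)} = S + 46 = 46 + S$)
$\frac{1}{A{\left(500,H \right)} - 341309} = \frac{1}{\left(46 + 500\right) - 341309} = \frac{1}{546 - 341309} = \frac{1}{-340763} = - \frac{1}{340763}$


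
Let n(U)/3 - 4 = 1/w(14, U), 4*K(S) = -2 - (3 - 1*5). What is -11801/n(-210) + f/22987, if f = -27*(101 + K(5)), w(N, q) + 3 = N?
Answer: -2984333602/3103245 ≈ -961.68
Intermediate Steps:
w(N, q) = -3 + N
K(S) = 0 (K(S) = (-2 - (3 - 1*5))/4 = (-2 - (3 - 5))/4 = (-2 - 1*(-2))/4 = (-2 + 2)/4 = (¼)*0 = 0)
n(U) = 135/11 (n(U) = 12 + 3/(-3 + 14) = 12 + 3/11 = 135/11)
f = -2727 (f = -27*(101 + 0) = -27*101 = -2727)
-11801/n(-210) + f/22987 = -11801/135/11 - 2727/22987 = -11801*11/135 - 2727*1/22987 = -129811/135 - 2727/22987 = -2984333602/3103245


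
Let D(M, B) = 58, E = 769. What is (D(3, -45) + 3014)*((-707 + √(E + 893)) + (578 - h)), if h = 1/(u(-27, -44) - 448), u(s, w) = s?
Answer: -188233728/475 + 3072*√1662 ≈ -2.7104e+5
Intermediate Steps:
h = -1/475 (h = 1/(-27 - 448) = 1/(-475) = -1/475 ≈ -0.0021053)
(D(3, -45) + 3014)*((-707 + √(E + 893)) + (578 - h)) = (58 + 3014)*((-707 + √(769 + 893)) + (578 - 1*(-1/475))) = 3072*((-707 + √1662) + (578 + 1/475)) = 3072*((-707 + √1662) + 274551/475) = 3072*(-61274/475 + √1662) = -188233728/475 + 3072*√1662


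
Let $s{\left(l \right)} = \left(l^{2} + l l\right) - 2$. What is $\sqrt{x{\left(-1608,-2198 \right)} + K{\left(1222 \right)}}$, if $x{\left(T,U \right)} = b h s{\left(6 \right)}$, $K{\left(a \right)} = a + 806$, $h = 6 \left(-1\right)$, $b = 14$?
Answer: $6 i \sqrt{107} \approx 62.064 i$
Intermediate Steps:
$s{\left(l \right)} = -2 + 2 l^{2}$ ($s{\left(l \right)} = \left(l^{2} + l^{2}\right) - 2 = 2 l^{2} - 2 = -2 + 2 l^{2}$)
$h = -6$
$K{\left(a \right)} = 806 + a$
$x{\left(T,U \right)} = -5880$ ($x{\left(T,U \right)} = 14 \left(-6\right) \left(-2 + 2 \cdot 6^{2}\right) = - 84 \left(-2 + 2 \cdot 36\right) = - 84 \left(-2 + 72\right) = \left(-84\right) 70 = -5880$)
$\sqrt{x{\left(-1608,-2198 \right)} + K{\left(1222 \right)}} = \sqrt{-5880 + \left(806 + 1222\right)} = \sqrt{-5880 + 2028} = \sqrt{-3852} = 6 i \sqrt{107}$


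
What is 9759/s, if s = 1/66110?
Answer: 645167490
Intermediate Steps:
s = 1/66110 ≈ 1.5126e-5
9759/s = 9759/(1/66110) = 9759*66110 = 645167490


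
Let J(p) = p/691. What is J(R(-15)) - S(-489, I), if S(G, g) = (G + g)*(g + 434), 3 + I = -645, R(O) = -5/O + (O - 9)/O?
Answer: -2521991041/10365 ≈ -2.4332e+5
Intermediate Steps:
R(O) = -5/O + (-9 + O)/O
I = -648 (I = -3 - 645 = -648)
J(p) = p/691 (J(p) = p*(1/691) = p/691)
S(G, g) = (434 + g)*(G + g) (S(G, g) = (G + g)*(434 + g) = (434 + g)*(G + g))
J(R(-15)) - S(-489, I) = ((-14 - 15)/(-15))/691 - ((-648)² + 434*(-489) + 434*(-648) - 489*(-648)) = (-1/15*(-29))/691 - (419904 - 212226 - 281232 + 316872) = (1/691)*(29/15) - 1*243318 = 29/10365 - 243318 = -2521991041/10365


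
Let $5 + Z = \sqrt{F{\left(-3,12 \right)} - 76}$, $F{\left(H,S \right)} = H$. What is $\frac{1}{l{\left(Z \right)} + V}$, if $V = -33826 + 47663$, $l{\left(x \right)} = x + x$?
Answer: $\frac{13827}{191186245} - \frac{2 i \sqrt{79}}{191186245} \approx 7.2322 \cdot 10^{-5} - 9.2979 \cdot 10^{-8} i$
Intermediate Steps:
$Z = -5 + i \sqrt{79}$ ($Z = -5 + \sqrt{-3 - 76} = -5 + \sqrt{-79} = -5 + i \sqrt{79} \approx -5.0 + 8.8882 i$)
$l{\left(x \right)} = 2 x$
$V = 13837$
$\frac{1}{l{\left(Z \right)} + V} = \frac{1}{2 \left(-5 + i \sqrt{79}\right) + 13837} = \frac{1}{\left(-10 + 2 i \sqrt{79}\right) + 13837} = \frac{1}{13827 + 2 i \sqrt{79}}$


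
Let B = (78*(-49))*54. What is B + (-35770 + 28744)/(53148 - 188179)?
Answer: -27868771002/135031 ≈ -2.0639e+5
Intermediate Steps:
B = -206388 (B = -3822*54 = -206388)
B + (-35770 + 28744)/(53148 - 188179) = -206388 + (-35770 + 28744)/(53148 - 188179) = -206388 - 7026/(-135031) = -206388 - 7026*(-1/135031) = -206388 + 7026/135031 = -27868771002/135031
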